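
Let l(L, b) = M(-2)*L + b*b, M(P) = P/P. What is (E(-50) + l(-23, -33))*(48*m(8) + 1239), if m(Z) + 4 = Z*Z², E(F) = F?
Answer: 26032968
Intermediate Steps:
M(P) = 1
m(Z) = -4 + Z³ (m(Z) = -4 + Z*Z² = -4 + Z³)
l(L, b) = L + b² (l(L, b) = 1*L + b*b = L + b²)
(E(-50) + l(-23, -33))*(48*m(8) + 1239) = (-50 + (-23 + (-33)²))*(48*(-4 + 8³) + 1239) = (-50 + (-23 + 1089))*(48*(-4 + 512) + 1239) = (-50 + 1066)*(48*508 + 1239) = 1016*(24384 + 1239) = 1016*25623 = 26032968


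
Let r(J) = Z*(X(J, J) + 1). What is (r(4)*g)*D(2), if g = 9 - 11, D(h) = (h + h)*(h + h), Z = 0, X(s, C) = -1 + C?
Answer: 0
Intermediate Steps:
r(J) = 0 (r(J) = 0*((-1 + J) + 1) = 0*J = 0)
D(h) = 4*h² (D(h) = (2*h)*(2*h) = 4*h²)
g = -2
(r(4)*g)*D(2) = (0*(-2))*(4*2²) = 0*(4*4) = 0*16 = 0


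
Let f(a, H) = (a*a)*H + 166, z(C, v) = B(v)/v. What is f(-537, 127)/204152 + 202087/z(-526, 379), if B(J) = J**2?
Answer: 55136593215/77373608 ≈ 712.60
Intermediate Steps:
z(C, v) = v (z(C, v) = v**2/v = v)
f(a, H) = 166 + H*a**2 (f(a, H) = a**2*H + 166 = H*a**2 + 166 = 166 + H*a**2)
f(-537, 127)/204152 + 202087/z(-526, 379) = (166 + 127*(-537)**2)/204152 + 202087/379 = (166 + 127*288369)*(1/204152) + 202087*(1/379) = (166 + 36622863)*(1/204152) + 202087/379 = 36623029*(1/204152) + 202087/379 = 36623029/204152 + 202087/379 = 55136593215/77373608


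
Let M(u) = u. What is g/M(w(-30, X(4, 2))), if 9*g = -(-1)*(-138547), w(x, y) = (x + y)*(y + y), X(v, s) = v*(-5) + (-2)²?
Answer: -138547/13248 ≈ -10.458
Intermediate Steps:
X(v, s) = 4 - 5*v (X(v, s) = -5*v + 4 = 4 - 5*v)
w(x, y) = 2*y*(x + y) (w(x, y) = (x + y)*(2*y) = 2*y*(x + y))
g = -138547/9 (g = (-(-1)*(-138547))/9 = (-1*138547)/9 = (⅑)*(-138547) = -138547/9 ≈ -15394.)
g/M(w(-30, X(4, 2))) = -138547*1/(2*(-30 + (4 - 5*4))*(4 - 5*4))/9 = -138547*1/(2*(-30 + (4 - 20))*(4 - 20))/9 = -138547*(-1/(32*(-30 - 16)))/9 = -138547/(9*(2*(-16)*(-46))) = -138547/9/1472 = -138547/9*1/1472 = -138547/13248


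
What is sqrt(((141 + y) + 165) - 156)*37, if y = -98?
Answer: 74*sqrt(13) ≈ 266.81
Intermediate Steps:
sqrt(((141 + y) + 165) - 156)*37 = sqrt(((141 - 98) + 165) - 156)*37 = sqrt((43 + 165) - 156)*37 = sqrt(208 - 156)*37 = sqrt(52)*37 = (2*sqrt(13))*37 = 74*sqrt(13)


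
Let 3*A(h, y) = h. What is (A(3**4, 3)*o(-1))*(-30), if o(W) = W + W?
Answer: 1620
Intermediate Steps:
A(h, y) = h/3
o(W) = 2*W
(A(3**4, 3)*o(-1))*(-30) = (((1/3)*3**4)*(2*(-1)))*(-30) = (((1/3)*81)*(-2))*(-30) = (27*(-2))*(-30) = -54*(-30) = 1620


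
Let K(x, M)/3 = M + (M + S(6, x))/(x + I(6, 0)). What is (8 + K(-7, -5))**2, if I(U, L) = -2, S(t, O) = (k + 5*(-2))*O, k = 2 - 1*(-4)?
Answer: 1936/9 ≈ 215.11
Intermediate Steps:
k = 6 (k = 2 + 4 = 6)
S(t, O) = -4*O (S(t, O) = (6 + 5*(-2))*O = (6 - 10)*O = -4*O)
K(x, M) = 3*M + 3*(M - 4*x)/(-2 + x) (K(x, M) = 3*(M + (M - 4*x)/(x - 2)) = 3*(M + (M - 4*x)/(-2 + x)) = 3*M + 3*(M - 4*x)/(-2 + x))
(8 + K(-7, -5))**2 = (8 + 3*(-1*(-5) - 4*(-7) - 5*(-7))/(-2 - 7))**2 = (8 + 3*(5 + 28 + 35)/(-9))**2 = (8 + 3*(-1/9)*68)**2 = (8 - 68/3)**2 = (-44/3)**2 = 1936/9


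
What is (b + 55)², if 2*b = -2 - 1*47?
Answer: 3721/4 ≈ 930.25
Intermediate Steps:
b = -49/2 (b = (-2 - 1*47)/2 = (-2 - 47)/2 = (½)*(-49) = -49/2 ≈ -24.500)
(b + 55)² = (-49/2 + 55)² = (61/2)² = 3721/4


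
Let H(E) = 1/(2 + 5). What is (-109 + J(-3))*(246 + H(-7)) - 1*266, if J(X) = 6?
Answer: -179331/7 ≈ -25619.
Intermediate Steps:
H(E) = 1/7
(-109 + J(-3))*(246 + H(-7)) - 1*266 = (-109 + 6)*(246 + 1/7) - 1*266 = -103*1723/7 - 266 = -177469/7 - 266 = -179331/7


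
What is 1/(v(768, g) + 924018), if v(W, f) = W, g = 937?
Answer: 1/924786 ≈ 1.0813e-6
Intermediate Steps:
1/(v(768, g) + 924018) = 1/(768 + 924018) = 1/924786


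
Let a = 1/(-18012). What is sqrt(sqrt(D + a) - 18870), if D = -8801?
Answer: sqrt(-1530508639320 + 9006*I*sqrt(713831829339))/9006 ≈ 0.34147 + 137.37*I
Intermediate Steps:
a = -1/18012 ≈ -5.5519e-5
sqrt(sqrt(D + a) - 18870) = sqrt(sqrt(-8801 - 1/18012) - 18870) = sqrt(sqrt(-158523613/18012) - 18870) = sqrt(I*sqrt(713831829339)/9006 - 18870) = sqrt(-18870 + I*sqrt(713831829339)/9006)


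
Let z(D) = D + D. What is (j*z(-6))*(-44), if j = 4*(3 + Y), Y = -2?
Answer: 2112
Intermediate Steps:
z(D) = 2*D
j = 4 (j = 4*(3 - 2) = 4*1 = 4)
(j*z(-6))*(-44) = (4*(2*(-6)))*(-44) = (4*(-12))*(-44) = -48*(-44) = 2112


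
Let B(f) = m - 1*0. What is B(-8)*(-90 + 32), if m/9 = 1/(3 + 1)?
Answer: -261/2 ≈ -130.50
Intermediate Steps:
m = 9/4 (m = 9/(3 + 1) = 9/4 ≈ 2.2500)
B(f) = 9/4 (B(f) = 9/4 - 1*0 = 9/4 + 0 = 9/4)
B(-8)*(-90 + 32) = 9*(-90 + 32)/4 = (9/4)*(-58) = -261/2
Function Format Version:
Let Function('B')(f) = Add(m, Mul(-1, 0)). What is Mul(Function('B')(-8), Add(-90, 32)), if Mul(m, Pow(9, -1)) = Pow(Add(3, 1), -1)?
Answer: Rational(-261, 2) ≈ -130.50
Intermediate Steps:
m = Rational(9, 4) (m = Mul(9, Pow(Add(3, 1), -1)) = Mul(9, Pow(4, -1)) = Mul(9, Rational(1, 4)) = Rational(9, 4) ≈ 2.2500)
Function('B')(f) = Rational(9, 4) (Function('B')(f) = Add(Rational(9, 4), Mul(-1, 0)) = Add(Rational(9, 4), 0) = Rational(9, 4))
Mul(Function('B')(-8), Add(-90, 32)) = Mul(Rational(9, 4), Add(-90, 32)) = Mul(Rational(9, 4), -58) = Rational(-261, 2)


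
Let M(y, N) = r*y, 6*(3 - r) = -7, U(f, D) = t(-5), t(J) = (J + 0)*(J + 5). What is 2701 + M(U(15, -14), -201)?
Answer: 2701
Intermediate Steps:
t(J) = J*(5 + J)
U(f, D) = 0 (U(f, D) = -5*(5 - 5) = -5*0 = 0)
r = 25/6 (r = 3 - ⅙*(-7) = 3 + 7/6 = 25/6 ≈ 4.1667)
M(y, N) = 25*y/6
2701 + M(U(15, -14), -201) = 2701 + (25/6)*0 = 2701 + 0 = 2701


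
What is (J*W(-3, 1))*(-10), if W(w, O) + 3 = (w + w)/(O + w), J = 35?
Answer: 0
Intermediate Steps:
W(w, O) = -3 + 2*w/(O + w) (W(w, O) = -3 + (w + w)/(O + w) = -3 + (2*w)/(O + w) = -3 + 2*w/(O + w))
(J*W(-3, 1))*(-10) = (35*((-1*(-3) - 3*1)/(1 - 3)))*(-10) = (35*((3 - 3)/(-2)))*(-10) = (35*(-1/2*0))*(-10) = (35*0)*(-10) = 0*(-10) = 0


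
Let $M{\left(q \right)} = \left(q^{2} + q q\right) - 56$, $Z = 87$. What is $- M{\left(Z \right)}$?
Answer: $-15082$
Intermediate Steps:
$M{\left(q \right)} = -56 + 2 q^{2}$ ($M{\left(q \right)} = \left(q^{2} + q^{2}\right) - 56 = 2 q^{2} - 56 = -56 + 2 q^{2}$)
$- M{\left(Z \right)} = - (-56 + 2 \cdot 87^{2}) = - (-56 + 2 \cdot 7569) = - (-56 + 15138) = \left(-1\right) 15082 = -15082$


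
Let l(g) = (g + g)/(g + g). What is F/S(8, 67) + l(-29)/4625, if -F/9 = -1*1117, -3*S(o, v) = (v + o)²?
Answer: -123982/23125 ≈ -5.3614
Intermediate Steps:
S(o, v) = -(o + v)²/3 (S(o, v) = -(v + o)²/3 = -(o + v)²/3)
F = 10053 (F = -(-9)*1117 = -9*(-1117) = 10053)
l(g) = 1 (l(g) = (2*g)/((2*g)) = (2*g)*(1/(2*g)) = 1)
F/S(8, 67) + l(-29)/4625 = 10053/((-(8 + 67)²/3)) + 1/4625 = 10053/((-⅓*75²)) + 1*(1/4625) = 10053/((-⅓*5625)) + 1/4625 = 10053/(-1875) + 1/4625 = 10053*(-1/1875) + 1/4625 = -3351/625 + 1/4625 = -123982/23125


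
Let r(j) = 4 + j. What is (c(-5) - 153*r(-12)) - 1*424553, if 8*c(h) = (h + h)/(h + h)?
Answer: -3386631/8 ≈ -4.2333e+5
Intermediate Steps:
c(h) = ⅛ (c(h) = ((h + h)/(h + h))/8 = ((2*h)/((2*h)))/8 = ((2*h)*(1/(2*h)))/8 = (⅛)*1 = ⅛)
(c(-5) - 153*r(-12)) - 1*424553 = (⅛ - 153*(4 - 12)) - 1*424553 = (⅛ - 153*(-8)) - 424553 = (⅛ + 1224) - 424553 = 9793/8 - 424553 = -3386631/8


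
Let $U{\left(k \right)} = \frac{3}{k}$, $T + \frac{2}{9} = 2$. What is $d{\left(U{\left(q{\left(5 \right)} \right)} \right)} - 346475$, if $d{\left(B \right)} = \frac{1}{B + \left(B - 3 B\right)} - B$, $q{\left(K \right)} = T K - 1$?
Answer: $- \frac{664198345}{1917} \approx -3.4648 \cdot 10^{5}$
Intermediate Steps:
$T = \frac{16}{9}$ ($T = - \frac{2}{9} + 2 = \frac{16}{9} \approx 1.7778$)
$q{\left(K \right)} = -1 + \frac{16 K}{9}$ ($q{\left(K \right)} = \frac{16 K}{9} - 1 = -1 + \frac{16 K}{9}$)
$d{\left(B \right)} = - B - \frac{1}{B}$ ($d{\left(B \right)} = \frac{1}{B - 2 B} - B = \frac{1}{\left(-1\right) B} - B = - \frac{1}{B} - B = - B - \frac{1}{B}$)
$d{\left(U{\left(q{\left(5 \right)} \right)} \right)} - 346475 = \left(- \frac{3}{-1 + \frac{16}{9} \cdot 5} - \frac{1}{3 \frac{1}{-1 + \frac{16}{9} \cdot 5}}\right) - 346475 = \left(- \frac{3}{-1 + \frac{80}{9}} - \frac{1}{3 \frac{1}{-1 + \frac{80}{9}}}\right) - 346475 = \left(- \frac{3}{\frac{71}{9}} - \frac{1}{3 \frac{1}{\frac{71}{9}}}\right) - 346475 = \left(- \frac{3 \cdot 9}{71} - \frac{1}{3 \cdot \frac{9}{71}}\right) - 346475 = \left(\left(-1\right) \frac{27}{71} - \frac{1}{\frac{27}{71}}\right) - 346475 = \left(- \frac{27}{71} - \frac{71}{27}\right) - 346475 = - \frac{5770}{1917} - 346475 = - \frac{664198345}{1917}$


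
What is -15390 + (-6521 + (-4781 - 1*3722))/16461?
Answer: -84449938/5487 ≈ -15391.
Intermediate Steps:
-15390 + (-6521 + (-4781 - 1*3722))/16461 = -15390 + (-6521 + (-4781 - 3722))*(1/16461) = -15390 + (-6521 - 8503)*(1/16461) = -15390 - 15024*1/16461 = -15390 - 5008/5487 = -84449938/5487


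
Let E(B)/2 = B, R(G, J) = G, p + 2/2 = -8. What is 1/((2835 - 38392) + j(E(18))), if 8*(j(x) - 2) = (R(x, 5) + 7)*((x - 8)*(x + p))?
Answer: -2/62983 ≈ -3.1755e-5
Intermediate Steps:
p = -9 (p = -1 - 8 = -9)
E(B) = 2*B
j(x) = 2 + (-9 + x)*(-8 + x)*(7 + x)/8 (j(x) = 2 + ((x + 7)*((x - 8)*(x - 9)))/8 = 2 + ((7 + x)*((-8 + x)*(-9 + x)))/8 = 2 + ((7 + x)*((-9 + x)*(-8 + x)))/8 = 2 + ((-9 + x)*(-8 + x)*(7 + x))/8 = 2 + (-9 + x)*(-8 + x)*(7 + x)/8)
1/((2835 - 38392) + j(E(18))) = 1/((2835 - 38392) + (65 - 47*18/4 - 5*(2*18)**2/4 + (2*18)**3/8)) = 1/(-35557 + (65 - 47/8*36 - 5/4*36**2 + (1/8)*36**3)) = 1/(-35557 + (65 - 423/2 - 5/4*1296 + (1/8)*46656)) = 1/(-35557 + (65 - 423/2 - 1620 + 5832)) = 1/(-35557 + 8131/2) = 1/(-62983/2) = -2/62983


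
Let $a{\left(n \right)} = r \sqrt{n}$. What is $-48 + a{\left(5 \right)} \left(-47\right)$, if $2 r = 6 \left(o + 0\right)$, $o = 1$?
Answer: $-48 - 141 \sqrt{5} \approx -363.29$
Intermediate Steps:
$r = 3$ ($r = \frac{6 \left(1 + 0\right)}{2} = \frac{6 \cdot 1}{2} = \frac{1}{2} \cdot 6 = 3$)
$a{\left(n \right)} = 3 \sqrt{n}$
$-48 + a{\left(5 \right)} \left(-47\right) = -48 + 3 \sqrt{5} \left(-47\right) = -48 - 141 \sqrt{5}$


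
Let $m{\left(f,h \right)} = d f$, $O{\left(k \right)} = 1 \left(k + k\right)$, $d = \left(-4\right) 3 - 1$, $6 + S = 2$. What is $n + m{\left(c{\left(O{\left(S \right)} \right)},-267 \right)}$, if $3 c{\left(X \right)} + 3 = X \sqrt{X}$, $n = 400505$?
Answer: $400518 + \frac{208 i \sqrt{2}}{3} \approx 4.0052 \cdot 10^{5} + 98.052 i$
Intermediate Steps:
$S = -4$ ($S = -6 + 2 = -4$)
$d = -13$ ($d = -12 - 1 = -13$)
$O{\left(k \right)} = 2 k$ ($O{\left(k \right)} = 1 \cdot 2 k = 2 k$)
$c{\left(X \right)} = -1 + \frac{X^{\frac{3}{2}}}{3}$ ($c{\left(X \right)} = -1 + \frac{X \sqrt{X}}{3} = -1 + \frac{X^{\frac{3}{2}}}{3}$)
$m{\left(f,h \right)} = - 13 f$
$n + m{\left(c{\left(O{\left(S \right)} \right)},-267 \right)} = 400505 - 13 \left(-1 + \frac{\left(2 \left(-4\right)\right)^{\frac{3}{2}}}{3}\right) = 400505 - 13 \left(-1 + \frac{\left(-8\right)^{\frac{3}{2}}}{3}\right) = 400505 - 13 \left(-1 + \frac{\left(-16\right) i \sqrt{2}}{3}\right) = 400505 - 13 \left(-1 - \frac{16 i \sqrt{2}}{3}\right) = 400505 + \left(13 + \frac{208 i \sqrt{2}}{3}\right) = 400518 + \frac{208 i \sqrt{2}}{3}$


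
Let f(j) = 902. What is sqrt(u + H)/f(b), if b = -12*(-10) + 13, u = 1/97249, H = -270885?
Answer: I*sqrt(640464782713409)/43859299 ≈ 0.57701*I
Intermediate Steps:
u = 1/97249 ≈ 1.0283e-5
b = 133 (b = 120 + 13 = 133)
sqrt(u + H)/f(b) = sqrt(1/97249 - 270885)/902 = sqrt(-26343295364/97249)*(1/902) = (2*I*sqrt(640464782713409)/97249)*(1/902) = I*sqrt(640464782713409)/43859299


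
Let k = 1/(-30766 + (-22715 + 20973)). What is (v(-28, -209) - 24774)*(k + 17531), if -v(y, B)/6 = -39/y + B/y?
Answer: -5502362747285/12642 ≈ -4.3524e+8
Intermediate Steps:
k = -1/32508 (k = 1/(-30766 - 1742) = 1/(-32508) = -1/32508 ≈ -3.0762e-5)
v(y, B) = 234/y - 6*B/y (v(y, B) = -6*(-39/y + B/y) = 234/y - 6*B/y)
(v(-28, -209) - 24774)*(k + 17531) = (6*(39 - 1*(-209))/(-28) - 24774)*(-1/32508 + 17531) = (6*(-1/28)*(39 + 209) - 24774)*(569897747/32508) = (6*(-1/28)*248 - 24774)*(569897747/32508) = (-372/7 - 24774)*(569897747/32508) = -173790/7*569897747/32508 = -5502362747285/12642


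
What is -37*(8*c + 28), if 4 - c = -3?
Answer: -3108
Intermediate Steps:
c = 7 (c = 4 - 1*(-3) = 4 + 3 = 7)
-37*(8*c + 28) = -37*(8*7 + 28) = -37*(56 + 28) = -37*84 = -3108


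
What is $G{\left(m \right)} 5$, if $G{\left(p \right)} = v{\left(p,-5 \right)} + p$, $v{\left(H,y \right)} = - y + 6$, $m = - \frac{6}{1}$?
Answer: $25$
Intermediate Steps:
$m = -6$ ($m = \left(-6\right) 1 = -6$)
$v{\left(H,y \right)} = 6 - y$
$G{\left(p \right)} = 11 + p$ ($G{\left(p \right)} = \left(6 - -5\right) + p = \left(6 + 5\right) + p = 11 + p$)
$G{\left(m \right)} 5 = \left(11 - 6\right) 5 = 5 \cdot 5 = 25$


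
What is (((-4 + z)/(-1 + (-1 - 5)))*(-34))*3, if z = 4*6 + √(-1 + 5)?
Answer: 2244/7 ≈ 320.57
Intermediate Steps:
z = 26 (z = 24 + √4 = 24 + 2 = 26)
(((-4 + z)/(-1 + (-1 - 5)))*(-34))*3 = (((-4 + 26)/(-1 + (-1 - 5)))*(-34))*3 = ((22/(-1 - 6))*(-34))*3 = ((22/(-7))*(-34))*3 = ((22*(-⅐))*(-34))*3 = -22/7*(-34)*3 = (748/7)*3 = 2244/7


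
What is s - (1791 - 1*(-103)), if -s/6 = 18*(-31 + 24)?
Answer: -1138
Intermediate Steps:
s = 756 (s = -108*(-31 + 24) = -108*(-7) = -6*(-126) = 756)
s - (1791 - 1*(-103)) = 756 - (1791 - 1*(-103)) = 756 - (1791 + 103) = 756 - 1*1894 = 756 - 1894 = -1138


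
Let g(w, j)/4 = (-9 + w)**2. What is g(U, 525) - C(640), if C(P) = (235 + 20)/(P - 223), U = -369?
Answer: 79443419/139 ≈ 5.7154e+5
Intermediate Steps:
C(P) = 255/(-223 + P)
g(w, j) = 4*(-9 + w)**2
g(U, 525) - C(640) = 4*(-9 - 369)**2 - 255/(-223 + 640) = 4*(-378)**2 - 255/417 = 4*142884 - 255/417 = 571536 - 1*85/139 = 571536 - 85/139 = 79443419/139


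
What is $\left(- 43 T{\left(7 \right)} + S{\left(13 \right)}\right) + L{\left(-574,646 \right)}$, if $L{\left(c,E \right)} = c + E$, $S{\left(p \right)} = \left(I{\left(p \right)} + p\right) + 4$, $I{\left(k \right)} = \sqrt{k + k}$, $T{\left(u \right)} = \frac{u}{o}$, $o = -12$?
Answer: $\frac{1369}{12} + \sqrt{26} \approx 119.18$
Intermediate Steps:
$T{\left(u \right)} = - \frac{u}{12}$ ($T{\left(u \right)} = \frac{u}{-12} = u \left(- \frac{1}{12}\right) = - \frac{u}{12}$)
$I{\left(k \right)} = \sqrt{2} \sqrt{k}$ ($I{\left(k \right)} = \sqrt{2 k} = \sqrt{2} \sqrt{k}$)
$S{\left(p \right)} = 4 + p + \sqrt{2} \sqrt{p}$ ($S{\left(p \right)} = \left(\sqrt{2} \sqrt{p} + p\right) + 4 = \left(p + \sqrt{2} \sqrt{p}\right) + 4 = 4 + p + \sqrt{2} \sqrt{p}$)
$L{\left(c,E \right)} = E + c$
$\left(- 43 T{\left(7 \right)} + S{\left(13 \right)}\right) + L{\left(-574,646 \right)} = \left(- 43 \left(\left(- \frac{1}{12}\right) 7\right) + \left(4 + 13 + \sqrt{2} \sqrt{13}\right)\right) + \left(646 - 574\right) = \left(\left(-43\right) \left(- \frac{7}{12}\right) + \left(4 + 13 + \sqrt{26}\right)\right) + 72 = \left(\frac{301}{12} + \left(17 + \sqrt{26}\right)\right) + 72 = \left(\frac{505}{12} + \sqrt{26}\right) + 72 = \frac{1369}{12} + \sqrt{26}$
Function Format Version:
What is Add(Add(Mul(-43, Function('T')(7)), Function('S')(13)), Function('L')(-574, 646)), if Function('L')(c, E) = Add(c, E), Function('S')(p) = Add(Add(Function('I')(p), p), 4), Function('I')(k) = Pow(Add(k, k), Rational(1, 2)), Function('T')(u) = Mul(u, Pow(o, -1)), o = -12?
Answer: Add(Rational(1369, 12), Pow(26, Rational(1, 2))) ≈ 119.18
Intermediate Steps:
Function('T')(u) = Mul(Rational(-1, 12), u) (Function('T')(u) = Mul(u, Pow(-12, -1)) = Mul(u, Rational(-1, 12)) = Mul(Rational(-1, 12), u))
Function('I')(k) = Mul(Pow(2, Rational(1, 2)), Pow(k, Rational(1, 2))) (Function('I')(k) = Pow(Mul(2, k), Rational(1, 2)) = Mul(Pow(2, Rational(1, 2)), Pow(k, Rational(1, 2))))
Function('S')(p) = Add(4, p, Mul(Pow(2, Rational(1, 2)), Pow(p, Rational(1, 2)))) (Function('S')(p) = Add(Add(Mul(Pow(2, Rational(1, 2)), Pow(p, Rational(1, 2))), p), 4) = Add(Add(p, Mul(Pow(2, Rational(1, 2)), Pow(p, Rational(1, 2)))), 4) = Add(4, p, Mul(Pow(2, Rational(1, 2)), Pow(p, Rational(1, 2)))))
Function('L')(c, E) = Add(E, c)
Add(Add(Mul(-43, Function('T')(7)), Function('S')(13)), Function('L')(-574, 646)) = Add(Add(Mul(-43, Mul(Rational(-1, 12), 7)), Add(4, 13, Mul(Pow(2, Rational(1, 2)), Pow(13, Rational(1, 2))))), Add(646, -574)) = Add(Add(Mul(-43, Rational(-7, 12)), Add(4, 13, Pow(26, Rational(1, 2)))), 72) = Add(Add(Rational(301, 12), Add(17, Pow(26, Rational(1, 2)))), 72) = Add(Add(Rational(505, 12), Pow(26, Rational(1, 2))), 72) = Add(Rational(1369, 12), Pow(26, Rational(1, 2)))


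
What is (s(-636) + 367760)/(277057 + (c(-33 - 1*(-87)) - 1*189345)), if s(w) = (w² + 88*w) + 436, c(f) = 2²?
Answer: 179181/21929 ≈ 8.1710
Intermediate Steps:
c(f) = 4
s(w) = 436 + w² + 88*w
(s(-636) + 367760)/(277057 + (c(-33 - 1*(-87)) - 1*189345)) = ((436 + (-636)² + 88*(-636)) + 367760)/(277057 + (4 - 1*189345)) = ((436 + 404496 - 55968) + 367760)/(277057 + (4 - 189345)) = (348964 + 367760)/(277057 - 189341) = 716724/87716 = 716724*(1/87716) = 179181/21929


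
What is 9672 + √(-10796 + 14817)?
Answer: 9672 + √4021 ≈ 9735.4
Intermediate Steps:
9672 + √(-10796 + 14817) = 9672 + √4021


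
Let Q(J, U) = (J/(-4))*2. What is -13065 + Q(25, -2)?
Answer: -26155/2 ≈ -13078.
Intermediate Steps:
Q(J, U) = -J/2 (Q(J, U) = (J*(-1/4))*2 = -J/4*2 = -J/2)
-13065 + Q(25, -2) = -13065 - 1/2*25 = -13065 - 25/2 = -26155/2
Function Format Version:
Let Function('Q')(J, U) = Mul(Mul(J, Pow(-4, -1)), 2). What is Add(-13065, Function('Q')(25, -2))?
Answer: Rational(-26155, 2) ≈ -13078.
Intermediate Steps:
Function('Q')(J, U) = Mul(Rational(-1, 2), J) (Function('Q')(J, U) = Mul(Mul(J, Rational(-1, 4)), 2) = Mul(Mul(Rational(-1, 4), J), 2) = Mul(Rational(-1, 2), J))
Add(-13065, Function('Q')(25, -2)) = Add(-13065, Mul(Rational(-1, 2), 25)) = Add(-13065, Rational(-25, 2)) = Rational(-26155, 2)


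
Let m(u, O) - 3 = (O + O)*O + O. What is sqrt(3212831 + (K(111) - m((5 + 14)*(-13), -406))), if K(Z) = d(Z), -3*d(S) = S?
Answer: 5*sqrt(115341) ≈ 1698.1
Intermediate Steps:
d(S) = -S/3
K(Z) = -Z/3
m(u, O) = 3 + O + 2*O**2 (m(u, O) = 3 + ((O + O)*O + O) = 3 + ((2*O)*O + O) = 3 + (2*O**2 + O) = 3 + (O + 2*O**2) = 3 + O + 2*O**2)
sqrt(3212831 + (K(111) - m((5 + 14)*(-13), -406))) = sqrt(3212831 + (-1/3*111 - (3 - 406 + 2*(-406)**2))) = sqrt(3212831 + (-37 - (3 - 406 + 2*164836))) = sqrt(3212831 + (-37 - (3 - 406 + 329672))) = sqrt(3212831 + (-37 - 1*329269)) = sqrt(3212831 + (-37 - 329269)) = sqrt(3212831 - 329306) = sqrt(2883525) = 5*sqrt(115341)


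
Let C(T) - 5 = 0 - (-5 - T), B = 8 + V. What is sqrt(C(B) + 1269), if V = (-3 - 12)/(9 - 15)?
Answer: sqrt(5158)/2 ≈ 35.910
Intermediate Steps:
V = 5/2 (V = -15/(-6) = -15*(-1/6) = 5/2 ≈ 2.5000)
B = 21/2 (B = 8 + 5/2 = 21/2 ≈ 10.500)
C(T) = 10 + T (C(T) = 5 + (0 - (-5 - T)) = 5 + (0 + (5 + T)) = 5 + (5 + T) = 10 + T)
sqrt(C(B) + 1269) = sqrt((10 + 21/2) + 1269) = sqrt(41/2 + 1269) = sqrt(2579/2) = sqrt(5158)/2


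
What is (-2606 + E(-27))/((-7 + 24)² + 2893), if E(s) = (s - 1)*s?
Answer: -25/43 ≈ -0.58140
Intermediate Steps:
E(s) = s*(-1 + s) (E(s) = (-1 + s)*s = s*(-1 + s))
(-2606 + E(-27))/((-7 + 24)² + 2893) = (-2606 - 27*(-1 - 27))/((-7 + 24)² + 2893) = (-2606 - 27*(-28))/(17² + 2893) = (-2606 + 756)/(289 + 2893) = -1850/3182 = -1850*1/3182 = -25/43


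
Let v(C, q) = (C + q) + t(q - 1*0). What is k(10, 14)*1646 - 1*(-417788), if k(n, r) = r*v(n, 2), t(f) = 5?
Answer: 809536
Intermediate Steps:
v(C, q) = 5 + C + q (v(C, q) = (C + q) + 5 = 5 + C + q)
k(n, r) = r*(7 + n) (k(n, r) = r*(5 + n + 2) = r*(7 + n))
k(10, 14)*1646 - 1*(-417788) = (14*(7 + 10))*1646 - 1*(-417788) = (14*17)*1646 + 417788 = 238*1646 + 417788 = 391748 + 417788 = 809536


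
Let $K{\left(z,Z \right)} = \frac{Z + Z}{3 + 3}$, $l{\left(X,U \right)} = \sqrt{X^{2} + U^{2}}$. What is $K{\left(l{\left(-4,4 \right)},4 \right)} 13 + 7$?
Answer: $\frac{73}{3} \approx 24.333$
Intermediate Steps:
$l{\left(X,U \right)} = \sqrt{U^{2} + X^{2}}$
$K{\left(z,Z \right)} = \frac{Z}{3}$ ($K{\left(z,Z \right)} = \frac{2 Z}{6} = 2 Z \frac{1}{6} = \frac{Z}{3}$)
$K{\left(l{\left(-4,4 \right)},4 \right)} 13 + 7 = \frac{1}{3} \cdot 4 \cdot 13 + 7 = \frac{4}{3} \cdot 13 + 7 = \frac{52}{3} + 7 = \frac{73}{3}$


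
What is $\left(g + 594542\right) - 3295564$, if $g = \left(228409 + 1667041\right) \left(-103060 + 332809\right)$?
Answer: $435475041028$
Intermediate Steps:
$g = 435477742050$ ($g = 1895450 \cdot 229749 = 435477742050$)
$\left(g + 594542\right) - 3295564 = \left(435477742050 + 594542\right) - 3295564 = 435478336592 - 3295564 = 435475041028$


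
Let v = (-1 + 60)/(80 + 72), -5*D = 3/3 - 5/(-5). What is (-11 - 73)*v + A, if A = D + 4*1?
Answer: -5511/190 ≈ -29.005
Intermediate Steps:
D = -⅖ (D = -(3/3 - 5/(-5))/5 = -(3*(⅓) - 5*(-⅕))/5 = -(1 + 1)/5 = -⅕*2 = -⅖ ≈ -0.40000)
A = 18/5 (A = -⅖ + 4*1 = -⅖ + 4 = 18/5 ≈ 3.6000)
v = 59/152 ≈ 0.38816
(-11 - 73)*v + A = (-11 - 73)*(59/152) + 18/5 = -84*59/152 + 18/5 = -1239/38 + 18/5 = -5511/190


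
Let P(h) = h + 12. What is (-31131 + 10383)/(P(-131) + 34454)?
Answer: -988/1635 ≈ -0.60428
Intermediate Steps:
P(h) = 12 + h
(-31131 + 10383)/(P(-131) + 34454) = (-31131 + 10383)/((12 - 131) + 34454) = -20748/(-119 + 34454) = -20748/34335 = -20748*1/34335 = -988/1635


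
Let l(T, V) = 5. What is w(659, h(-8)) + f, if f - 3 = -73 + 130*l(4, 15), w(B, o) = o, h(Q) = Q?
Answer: 572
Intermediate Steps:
f = 580 (f = 3 + (-73 + 130*5) = 3 + (-73 + 650) = 3 + 577 = 580)
w(659, h(-8)) + f = -8 + 580 = 572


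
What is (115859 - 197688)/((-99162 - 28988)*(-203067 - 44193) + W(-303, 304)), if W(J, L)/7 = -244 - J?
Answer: -81829/31686369413 ≈ -2.5825e-6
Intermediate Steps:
W(J, L) = -1708 - 7*J (W(J, L) = 7*(-244 - J) = -1708 - 7*J)
(115859 - 197688)/((-99162 - 28988)*(-203067 - 44193) + W(-303, 304)) = (115859 - 197688)/((-99162 - 28988)*(-203067 - 44193) + (-1708 - 7*(-303))) = -81829/(-128150*(-247260) + (-1708 + 2121)) = -81829/(31686369000 + 413) = -81829/31686369413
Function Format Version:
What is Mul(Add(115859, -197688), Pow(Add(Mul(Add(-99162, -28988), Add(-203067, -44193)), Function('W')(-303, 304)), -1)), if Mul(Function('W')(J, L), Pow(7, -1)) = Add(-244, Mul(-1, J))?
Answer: Rational(-81829, 31686369413) ≈ -2.5825e-6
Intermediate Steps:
Function('W')(J, L) = Add(-1708, Mul(-7, J)) (Function('W')(J, L) = Mul(7, Add(-244, Mul(-1, J))) = Add(-1708, Mul(-7, J)))
Mul(Add(115859, -197688), Pow(Add(Mul(Add(-99162, -28988), Add(-203067, -44193)), Function('W')(-303, 304)), -1)) = Mul(Add(115859, -197688), Pow(Add(Mul(Add(-99162, -28988), Add(-203067, -44193)), Add(-1708, Mul(-7, -303))), -1)) = Mul(-81829, Pow(Add(Mul(-128150, -247260), Add(-1708, 2121)), -1)) = Mul(-81829, Pow(Add(31686369000, 413), -1)) = Mul(-81829, Pow(31686369413, -1)) = Mul(-81829, Rational(1, 31686369413)) = Rational(-81829, 31686369413)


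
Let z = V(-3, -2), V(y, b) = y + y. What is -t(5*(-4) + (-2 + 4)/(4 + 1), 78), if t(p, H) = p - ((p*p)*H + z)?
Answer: 749452/25 ≈ 29978.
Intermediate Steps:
V(y, b) = 2*y
z = -6 (z = 2*(-3) = -6)
t(p, H) = 6 + p - H*p² (t(p, H) = p - ((p*p)*H - 6) = p - (p²*H - 6) = p - (H*p² - 6) = p - (-6 + H*p²) = p + (6 - H*p²) = 6 + p - H*p²)
-t(5*(-4) + (-2 + 4)/(4 + 1), 78) = -(6 + (5*(-4) + (-2 + 4)/(4 + 1)) - 1*78*(5*(-4) + (-2 + 4)/(4 + 1))²) = -(6 + (-20 + 2/5) - 1*78*(-20 + 2/5)²) = -(6 + (-20 + 2*(⅕)) - 1*78*(-20 + 2*(⅕))²) = -(6 + (-20 + ⅖) - 1*78*(-20 + ⅖)²) = -(6 - 98/5 - 1*78*(-98/5)²) = -(6 - 98/5 - 1*78*9604/25) = -(6 - 98/5 - 749112/25) = -1*(-749452/25) = 749452/25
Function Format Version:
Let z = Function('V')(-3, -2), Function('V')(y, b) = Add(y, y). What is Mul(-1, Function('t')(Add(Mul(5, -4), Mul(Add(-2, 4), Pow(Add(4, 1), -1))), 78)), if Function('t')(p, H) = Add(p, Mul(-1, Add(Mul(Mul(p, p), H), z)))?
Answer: Rational(749452, 25) ≈ 29978.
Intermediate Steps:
Function('V')(y, b) = Mul(2, y)
z = -6 (z = Mul(2, -3) = -6)
Function('t')(p, H) = Add(6, p, Mul(-1, H, Pow(p, 2))) (Function('t')(p, H) = Add(p, Mul(-1, Add(Mul(Mul(p, p), H), -6))) = Add(p, Mul(-1, Add(Mul(Pow(p, 2), H), -6))) = Add(p, Mul(-1, Add(Mul(H, Pow(p, 2)), -6))) = Add(p, Mul(-1, Add(-6, Mul(H, Pow(p, 2))))) = Add(p, Add(6, Mul(-1, H, Pow(p, 2)))) = Add(6, p, Mul(-1, H, Pow(p, 2))))
Mul(-1, Function('t')(Add(Mul(5, -4), Mul(Add(-2, 4), Pow(Add(4, 1), -1))), 78)) = Mul(-1, Add(6, Add(Mul(5, -4), Mul(Add(-2, 4), Pow(Add(4, 1), -1))), Mul(-1, 78, Pow(Add(Mul(5, -4), Mul(Add(-2, 4), Pow(Add(4, 1), -1))), 2)))) = Mul(-1, Add(6, Add(-20, Mul(2, Pow(5, -1))), Mul(-1, 78, Pow(Add(-20, Mul(2, Pow(5, -1))), 2)))) = Mul(-1, Add(6, Add(-20, Mul(2, Rational(1, 5))), Mul(-1, 78, Pow(Add(-20, Mul(2, Rational(1, 5))), 2)))) = Mul(-1, Add(6, Add(-20, Rational(2, 5)), Mul(-1, 78, Pow(Add(-20, Rational(2, 5)), 2)))) = Mul(-1, Add(6, Rational(-98, 5), Mul(-1, 78, Pow(Rational(-98, 5), 2)))) = Mul(-1, Add(6, Rational(-98, 5), Mul(-1, 78, Rational(9604, 25)))) = Mul(-1, Add(6, Rational(-98, 5), Rational(-749112, 25))) = Mul(-1, Rational(-749452, 25)) = Rational(749452, 25)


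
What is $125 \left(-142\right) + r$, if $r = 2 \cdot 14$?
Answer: $-17722$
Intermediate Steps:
$r = 28$
$125 \left(-142\right) + r = 125 \left(-142\right) + 28 = -17750 + 28 = -17722$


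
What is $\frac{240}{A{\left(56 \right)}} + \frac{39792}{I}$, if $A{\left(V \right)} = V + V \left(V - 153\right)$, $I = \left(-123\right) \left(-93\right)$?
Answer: $\frac{1466503}{427056} \approx 3.434$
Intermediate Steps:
$I = 11439$
$A{\left(V \right)} = V + V \left(-153 + V\right)$
$\frac{240}{A{\left(56 \right)}} + \frac{39792}{I} = \frac{240}{56 \left(-152 + 56\right)} + \frac{39792}{11439} = \frac{240}{56 \left(-96\right)} + 39792 \cdot \frac{1}{11439} = \frac{240}{-5376} + \frac{13264}{3813} = 240 \left(- \frac{1}{5376}\right) + \frac{13264}{3813} = - \frac{5}{112} + \frac{13264}{3813} = \frac{1466503}{427056}$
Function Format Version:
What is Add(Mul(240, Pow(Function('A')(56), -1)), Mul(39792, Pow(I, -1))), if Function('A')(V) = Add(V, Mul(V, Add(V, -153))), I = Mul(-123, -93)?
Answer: Rational(1466503, 427056) ≈ 3.4340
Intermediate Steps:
I = 11439
Function('A')(V) = Add(V, Mul(V, Add(-153, V)))
Add(Mul(240, Pow(Function('A')(56), -1)), Mul(39792, Pow(I, -1))) = Add(Mul(240, Pow(Mul(56, Add(-152, 56)), -1)), Mul(39792, Pow(11439, -1))) = Add(Mul(240, Pow(Mul(56, -96), -1)), Mul(39792, Rational(1, 11439))) = Add(Mul(240, Pow(-5376, -1)), Rational(13264, 3813)) = Add(Mul(240, Rational(-1, 5376)), Rational(13264, 3813)) = Add(Rational(-5, 112), Rational(13264, 3813)) = Rational(1466503, 427056)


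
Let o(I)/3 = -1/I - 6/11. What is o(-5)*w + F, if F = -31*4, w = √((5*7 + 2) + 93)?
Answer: -124 - 57*√130/55 ≈ -135.82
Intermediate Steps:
w = √130 (w = √((35 + 2) + 93) = √(37 + 93) = √130 ≈ 11.402)
o(I) = -18/11 - 3/I (o(I) = 3*(-1/I - 6/11) = 3*(-6/11 - 1/I) = -18/11 - 3/I)
F = -124
o(-5)*w + F = (-18/11 - 3/(-5))*√130 - 124 = (-18/11 - 3*(-⅕))*√130 - 124 = (-18/11 + ⅗)*√130 - 124 = -57*√130/55 - 124 = -124 - 57*√130/55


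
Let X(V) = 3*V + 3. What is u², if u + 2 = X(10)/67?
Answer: 10201/4489 ≈ 2.2724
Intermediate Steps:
X(V) = 3 + 3*V
u = -101/67 (u = -2 + (3 + 3*10)/67 = -2 + (3 + 30)*(1/67) = -2 + 33*(1/67) = -2 + 33/67 = -101/67 ≈ -1.5075)
u² = (-101/67)² = 10201/4489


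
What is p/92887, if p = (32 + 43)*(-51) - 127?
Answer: -3952/92887 ≈ -0.042546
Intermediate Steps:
p = -3952 (p = 75*(-51) - 127 = -3825 - 127 = -3952)
p/92887 = -3952/92887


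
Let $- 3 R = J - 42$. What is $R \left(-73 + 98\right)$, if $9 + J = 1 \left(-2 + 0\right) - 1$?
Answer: $450$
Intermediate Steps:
$J = -12$ ($J = -9 + \left(1 \left(-2 + 0\right) - 1\right) = -9 + \left(1 \left(-2\right) - 1\right) = -9 - 3 = -12$)
$R = 18$ ($R = - \frac{-12 - 42}{3} = \left(- \frac{1}{3}\right) \left(-54\right) = 18$)
$R \left(-73 + 98\right) = 18 \left(-73 + 98\right) = 18 \cdot 25 = 450$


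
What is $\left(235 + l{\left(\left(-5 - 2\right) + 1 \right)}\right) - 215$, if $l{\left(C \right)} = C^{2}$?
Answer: $56$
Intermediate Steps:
$\left(235 + l{\left(\left(-5 - 2\right) + 1 \right)}\right) - 215 = \left(235 + \left(\left(-5 - 2\right) + 1\right)^{2}\right) - 215 = \left(235 + \left(-7 + 1\right)^{2}\right) - 215 = \left(235 + \left(-6\right)^{2}\right) - 215 = \left(235 + 36\right) - 215 = 271 - 215 = 56$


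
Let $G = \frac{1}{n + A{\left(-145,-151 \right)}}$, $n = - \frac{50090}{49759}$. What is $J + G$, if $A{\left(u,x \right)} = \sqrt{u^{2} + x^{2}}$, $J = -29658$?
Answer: $- \frac{1609077436596559019}{54254414924903} + \frac{2475958081 \sqrt{43826}}{108508829849806} \approx -29658.0$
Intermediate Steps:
$n = - \frac{50090}{49759}$ ($n = \left(-50090\right) \frac{1}{49759} = - \frac{50090}{49759} \approx -1.0067$)
$G = \frac{1}{- \frac{50090}{49759} + \sqrt{43826}}$ ($G = \frac{1}{- \frac{50090}{49759} + \sqrt{\left(-145\right)^{2} + \left(-151\right)^{2}}} = \frac{1}{- \frac{50090}{49759} + \sqrt{21025 + 22801}} = \frac{1}{- \frac{50090}{49759} + \sqrt{43826}} \approx 0.0047999$)
$J + G = -29658 + \left(\frac{1246214155}{54254414924903} + \frac{2475958081 \sqrt{43826}}{108508829849806}\right) = - \frac{1609077436596559019}{54254414924903} + \frac{2475958081 \sqrt{43826}}{108508829849806}$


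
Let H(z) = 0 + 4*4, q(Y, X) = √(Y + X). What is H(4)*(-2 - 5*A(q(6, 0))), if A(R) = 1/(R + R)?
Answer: -32 - 20*√6/3 ≈ -48.330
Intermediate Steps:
q(Y, X) = √(X + Y)
A(R) = 1/(2*R)
H(z) = 16 (H(z) = 0 + 16 = 16)
H(4)*(-2 - 5*A(q(6, 0))) = 16*(-2 - 5/(2*(√(0 + 6)))) = 16*(-2 - 5/(2*(√6))) = 16*(-2 - 5*√6/6/2) = 16*(-2 - 5*√6/12) = -32 - 20*√6/3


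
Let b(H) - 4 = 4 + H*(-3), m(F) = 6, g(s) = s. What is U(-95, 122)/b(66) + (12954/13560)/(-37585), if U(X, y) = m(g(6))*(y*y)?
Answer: -758566970861/1613899900 ≈ -470.02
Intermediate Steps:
U(X, y) = 6*y**2 (U(X, y) = 6*(y*y) = 6*y**2)
b(H) = 8 - 3*H (b(H) = 4 + (4 + H*(-3)) = 4 + (4 - 3*H) = 8 - 3*H)
U(-95, 122)/b(66) + (12954/13560)/(-37585) = (6*122**2)/(8 - 3*66) + (12954/13560)/(-37585) = (6*14884)/(8 - 198) + (12954*(1/13560))*(-1/37585) = 89304/(-190) + (2159/2260)*(-1/37585) = 89304*(-1/190) - 2159/84942100 = -44652/95 - 2159/84942100 = -758566970861/1613899900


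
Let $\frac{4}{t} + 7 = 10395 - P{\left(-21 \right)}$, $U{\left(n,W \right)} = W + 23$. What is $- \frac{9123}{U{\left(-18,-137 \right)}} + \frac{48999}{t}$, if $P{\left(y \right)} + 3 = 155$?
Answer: $\frac{4764763799}{38} \approx 1.2539 \cdot 10^{8}$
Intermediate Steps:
$U{\left(n,W \right)} = 23 + W$
$P{\left(y \right)} = 152$ ($P{\left(y \right)} = -3 + 155 = 152$)
$t = \frac{1}{2559}$ ($t = \frac{4}{-7 + \left(10395 - 152\right)} = \frac{4}{-7 + 10243} = \frac{4}{10236} = 4 \cdot \frac{1}{10236} = \frac{1}{2559} \approx 0.00039078$)
$- \frac{9123}{U{\left(-18,-137 \right)}} + \frac{48999}{t} = - \frac{9123}{23 - 137} + 48999 \frac{1}{\frac{1}{2559}} = - \frac{9123}{-114} + 48999 \cdot 2559 = \left(-9123\right) \left(- \frac{1}{114}\right) + 125388441 = \frac{3041}{38} + 125388441 = \frac{4764763799}{38}$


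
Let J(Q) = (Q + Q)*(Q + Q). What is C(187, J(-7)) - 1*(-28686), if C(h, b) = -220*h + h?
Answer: -12267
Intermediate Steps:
J(Q) = 4*Q**2 (J(Q) = (2*Q)*(2*Q) = 4*Q**2)
C(h, b) = -219*h
C(187, J(-7)) - 1*(-28686) = -219*187 - 1*(-28686) = -40953 + 28686 = -12267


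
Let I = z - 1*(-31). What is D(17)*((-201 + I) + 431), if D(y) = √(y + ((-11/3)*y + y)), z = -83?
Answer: 178*I*√255/3 ≈ 947.48*I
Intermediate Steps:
I = -52 (I = -83 - 1*(-31) = -83 + 31 = -52)
D(y) = √15*√(-y)/3 (D(y) = √(y + ((-11*⅓)*y + y)) = √(y + (-11*y/3 + y)) = √(y - 8*y/3) = √(-5*y/3) = √15*√(-y)/3)
D(17)*((-201 + I) + 431) = (√15*√(-1*17)/3)*((-201 - 52) + 431) = (√15*√(-17)/3)*(-253 + 431) = (√15*(I*√17)/3)*178 = (I*√255/3)*178 = 178*I*√255/3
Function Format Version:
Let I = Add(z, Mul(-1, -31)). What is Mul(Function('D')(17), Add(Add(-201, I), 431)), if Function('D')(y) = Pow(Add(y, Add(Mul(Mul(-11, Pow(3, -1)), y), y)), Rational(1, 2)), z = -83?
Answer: Mul(Rational(178, 3), I, Pow(255, Rational(1, 2))) ≈ Mul(947.48, I)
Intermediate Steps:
I = -52 (I = Add(-83, Mul(-1, -31)) = Add(-83, 31) = -52)
Function('D')(y) = Mul(Rational(1, 3), Pow(15, Rational(1, 2)), Pow(Mul(-1, y), Rational(1, 2))) (Function('D')(y) = Pow(Add(y, Add(Mul(Mul(-11, Rational(1, 3)), y), y)), Rational(1, 2)) = Pow(Add(y, Add(Mul(Rational(-11, 3), y), y)), Rational(1, 2)) = Pow(Add(y, Mul(Rational(-8, 3), y)), Rational(1, 2)) = Pow(Mul(Rational(-5, 3), y), Rational(1, 2)) = Mul(Rational(1, 3), Pow(15, Rational(1, 2)), Pow(Mul(-1, y), Rational(1, 2))))
Mul(Function('D')(17), Add(Add(-201, I), 431)) = Mul(Mul(Rational(1, 3), Pow(15, Rational(1, 2)), Pow(Mul(-1, 17), Rational(1, 2))), Add(Add(-201, -52), 431)) = Mul(Mul(Rational(1, 3), Pow(15, Rational(1, 2)), Pow(-17, Rational(1, 2))), Add(-253, 431)) = Mul(Mul(Rational(1, 3), Pow(15, Rational(1, 2)), Mul(I, Pow(17, Rational(1, 2)))), 178) = Mul(Mul(Rational(1, 3), I, Pow(255, Rational(1, 2))), 178) = Mul(Rational(178, 3), I, Pow(255, Rational(1, 2)))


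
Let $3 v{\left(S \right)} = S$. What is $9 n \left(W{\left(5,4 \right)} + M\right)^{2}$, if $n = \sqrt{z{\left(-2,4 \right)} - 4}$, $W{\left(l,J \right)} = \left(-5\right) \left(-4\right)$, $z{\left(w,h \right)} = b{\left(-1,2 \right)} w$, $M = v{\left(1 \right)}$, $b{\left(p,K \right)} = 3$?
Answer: $3721 i \sqrt{10} \approx 11767.0 i$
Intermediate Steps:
$v{\left(S \right)} = \frac{S}{3}$
$M = \frac{1}{3}$ ($M = \frac{1}{3} \cdot 1 = \frac{1}{3} \approx 0.33333$)
$z{\left(w,h \right)} = 3 w$
$W{\left(l,J \right)} = 20$
$n = i \sqrt{10}$ ($n = \sqrt{3 \left(-2\right) - 4} = \sqrt{-6 - 4} = \sqrt{-10} = i \sqrt{10} \approx 3.1623 i$)
$9 n \left(W{\left(5,4 \right)} + M\right)^{2} = 9 i \sqrt{10} \left(20 + \frac{1}{3}\right)^{2} = 9 i \sqrt{10} \left(\frac{61}{3}\right)^{2} = 9 i \sqrt{10} \cdot \frac{3721}{9} = 3721 i \sqrt{10}$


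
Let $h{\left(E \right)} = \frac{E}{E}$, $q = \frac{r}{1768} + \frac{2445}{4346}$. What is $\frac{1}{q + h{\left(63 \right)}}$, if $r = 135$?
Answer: $\frac{3841864}{6296599} \approx 0.61015$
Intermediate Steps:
$q = \frac{2454735}{3841864}$ ($q = \frac{135}{1768} + \frac{2445}{4346} = \frac{2454735}{3841864} \approx 0.63894$)
$h{\left(E \right)} = 1$
$\frac{1}{q + h{\left(63 \right)}} = \frac{1}{\frac{2454735}{3841864} + 1} = \frac{1}{\frac{6296599}{3841864}} = \frac{3841864}{6296599}$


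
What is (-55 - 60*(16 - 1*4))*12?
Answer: -9300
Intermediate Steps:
(-55 - 60*(16 - 1*4))*12 = (-55 - 60*(16 - 4))*12 = (-55 - 60*12)*12 = (-55 - 720)*12 = -775*12 = -9300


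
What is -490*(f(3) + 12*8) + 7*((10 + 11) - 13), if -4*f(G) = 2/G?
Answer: -140707/3 ≈ -46902.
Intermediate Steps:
f(G) = -1/(2*G)
-490*(f(3) + 12*8) + 7*((10 + 11) - 13) = -490*(-1/2/3 + 12*8) + 7*((10 + 11) - 13) = -490*(-1/2*1/3 + 96) + 7*(21 - 13) = -490*(-1/6 + 96) + 7*8 = -490*575/6 + 56 = -140875/3 + 56 = -140707/3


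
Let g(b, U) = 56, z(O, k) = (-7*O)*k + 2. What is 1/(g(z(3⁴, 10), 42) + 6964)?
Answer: 1/7020 ≈ 0.00014245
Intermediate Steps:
z(O, k) = 2 - 7*O*k (z(O, k) = -7*O*k + 2 = 2 - 7*O*k)
1/(g(z(3⁴, 10), 42) + 6964) = 1/(56 + 6964) = 1/7020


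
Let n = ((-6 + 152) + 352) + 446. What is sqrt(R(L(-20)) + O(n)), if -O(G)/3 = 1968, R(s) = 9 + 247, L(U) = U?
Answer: 4*I*sqrt(353) ≈ 75.153*I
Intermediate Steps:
n = 944 (n = (146 + 352) + 446 = 498 + 446 = 944)
R(s) = 256
O(G) = -5904 (O(G) = -3*1968 = -5904)
sqrt(R(L(-20)) + O(n)) = sqrt(256 - 5904) = sqrt(-5648) = 4*I*sqrt(353)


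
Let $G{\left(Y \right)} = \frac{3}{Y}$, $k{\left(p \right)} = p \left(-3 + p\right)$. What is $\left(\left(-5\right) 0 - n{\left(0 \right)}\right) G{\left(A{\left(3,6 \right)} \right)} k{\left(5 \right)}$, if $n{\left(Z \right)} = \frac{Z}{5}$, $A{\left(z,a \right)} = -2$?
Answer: $0$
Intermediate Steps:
$n{\left(Z \right)} = \frac{Z}{5}$ ($n{\left(Z \right)} = Z \frac{1}{5} = \frac{Z}{5}$)
$\left(\left(-5\right) 0 - n{\left(0 \right)}\right) G{\left(A{\left(3,6 \right)} \right)} k{\left(5 \right)} = \left(\left(-5\right) 0 - \frac{1}{5} \cdot 0\right) \frac{3}{-2} \cdot 5 \left(-3 + 5\right) = \left(0 - 0\right) 3 \left(- \frac{1}{2}\right) 5 \cdot 2 = \left(0 + 0\right) \left(- \frac{3}{2}\right) 10 = 0 \left(- \frac{3}{2}\right) 10 = 0 \cdot 10 = 0$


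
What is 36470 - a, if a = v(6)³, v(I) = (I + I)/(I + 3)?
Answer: 984626/27 ≈ 36468.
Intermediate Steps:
v(I) = 2*I/(3 + I) (v(I) = (2*I)/(3 + I) = 2*I/(3 + I))
a = 64/27 (a = (2*6/(3 + 6))³ = (2*6/9)³ = (2*6*(⅑))³ = (4/3)³ = 64/27 ≈ 2.3704)
36470 - a = 36470 - 1*64/27 = 36470 - 64/27 = 984626/27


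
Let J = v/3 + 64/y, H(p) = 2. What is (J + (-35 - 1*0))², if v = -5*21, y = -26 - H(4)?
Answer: 256036/49 ≈ 5225.2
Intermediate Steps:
y = -28 (y = -26 - 1*2 = -26 - 2 = -28)
v = -105
J = -261/7 (J = -105/3 + 64/(-28) = -105*⅓ + 64*(-1/28) = -35 - 16/7 = -261/7 ≈ -37.286)
(J + (-35 - 1*0))² = (-261/7 + (-35 - 1*0))² = (-261/7 + (-35 + 0))² = (-261/7 - 35)² = (-506/7)² = 256036/49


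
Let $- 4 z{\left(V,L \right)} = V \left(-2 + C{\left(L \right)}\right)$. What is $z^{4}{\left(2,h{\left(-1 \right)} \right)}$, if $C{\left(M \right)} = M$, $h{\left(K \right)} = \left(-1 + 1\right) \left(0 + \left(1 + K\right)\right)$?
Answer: $1$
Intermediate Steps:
$h{\left(K \right)} = 0$ ($h{\left(K \right)} = 0 \left(1 + K\right) = 0$)
$z{\left(V,L \right)} = - \frac{V \left(-2 + L\right)}{4}$
$z^{4}{\left(2,h{\left(-1 \right)} \right)} = \left(\frac{1}{4} \cdot 2 \left(2 - 0\right)\right)^{4} = \left(\frac{1}{4} \cdot 2 \left(2 + 0\right)\right)^{4} = \left(\frac{1}{4} \cdot 2 \cdot 2\right)^{4} = 1^{4} = 1$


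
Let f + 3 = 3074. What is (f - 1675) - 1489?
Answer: -93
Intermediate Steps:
f = 3071 (f = -3 + 3074 = 3071)
(f - 1675) - 1489 = (3071 - 1675) - 1489 = 1396 - 1489 = -93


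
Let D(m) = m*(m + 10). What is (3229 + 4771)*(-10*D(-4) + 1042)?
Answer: 10256000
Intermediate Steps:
D(m) = m*(10 + m)
(3229 + 4771)*(-10*D(-4) + 1042) = (3229 + 4771)*(-(-40)*(10 - 4) + 1042) = 8000*(-(-40)*6 + 1042) = 8000*(-10*(-24) + 1042) = 8000*(240 + 1042) = 8000*1282 = 10256000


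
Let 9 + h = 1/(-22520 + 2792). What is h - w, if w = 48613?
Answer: -959214817/19728 ≈ -48622.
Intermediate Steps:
h = -177553/19728 (h = -9 + 1/(-22520 + 2792) = -9 + 1/(-19728) = -9 - 1/19728 = -177553/19728 ≈ -9.0000)
h - w = -177553/19728 - 1*48613 = -177553/19728 - 48613 = -959214817/19728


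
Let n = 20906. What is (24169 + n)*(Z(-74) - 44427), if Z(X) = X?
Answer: -2005882575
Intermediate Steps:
(24169 + n)*(Z(-74) - 44427) = (24169 + 20906)*(-74 - 44427) = 45075*(-44501) = -2005882575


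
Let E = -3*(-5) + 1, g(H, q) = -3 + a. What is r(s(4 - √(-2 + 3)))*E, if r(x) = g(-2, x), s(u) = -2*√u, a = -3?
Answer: -96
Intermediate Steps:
g(H, q) = -6 (g(H, q) = -3 - 3 = -6)
E = 16 (E = 15 + 1 = 16)
r(x) = -6
r(s(4 - √(-2 + 3)))*E = -6*16 = -96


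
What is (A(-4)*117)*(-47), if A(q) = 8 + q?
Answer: -21996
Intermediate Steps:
(A(-4)*117)*(-47) = ((8 - 4)*117)*(-47) = (4*117)*(-47) = 468*(-47) = -21996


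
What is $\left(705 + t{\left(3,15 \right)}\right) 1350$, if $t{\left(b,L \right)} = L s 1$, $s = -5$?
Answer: $850500$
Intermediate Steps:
$t{\left(b,L \right)} = - 5 L$ ($t{\left(b,L \right)} = L \left(-5\right) 1 = - 5 L 1 = - 5 L$)
$\left(705 + t{\left(3,15 \right)}\right) 1350 = \left(705 - 75\right) 1350 = 630 \cdot 1350 = 850500$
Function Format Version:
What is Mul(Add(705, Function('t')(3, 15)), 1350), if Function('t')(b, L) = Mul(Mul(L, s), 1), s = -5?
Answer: 850500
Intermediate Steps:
Function('t')(b, L) = Mul(-5, L) (Function('t')(b, L) = Mul(Mul(L, -5), 1) = Mul(Mul(-5, L), 1) = Mul(-5, L))
Mul(Add(705, Function('t')(3, 15)), 1350) = Mul(Add(705, Mul(-5, 15)), 1350) = Mul(Add(705, -75), 1350) = Mul(630, 1350) = 850500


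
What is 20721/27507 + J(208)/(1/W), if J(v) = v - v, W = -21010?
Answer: 6907/9169 ≈ 0.75330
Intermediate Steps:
J(v) = 0
20721/27507 + J(208)/(1/W) = 20721/27507 + 0/(1/(-21010)) = 20721*(1/27507) + 0/(-1/21010) = 6907/9169 + 0*(-21010) = 6907/9169 + 0 = 6907/9169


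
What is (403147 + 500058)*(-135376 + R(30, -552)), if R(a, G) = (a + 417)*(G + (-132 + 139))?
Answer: -342306566155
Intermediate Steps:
R(a, G) = (7 + G)*(417 + a) (R(a, G) = (417 + a)*(G + 7) = (417 + a)*(7 + G) = (7 + G)*(417 + a))
(403147 + 500058)*(-135376 + R(30, -552)) = (403147 + 500058)*(-135376 + (2919 + 7*30 + 417*(-552) - 552*30)) = 903205*(-135376 + (2919 + 210 - 230184 - 16560)) = 903205*(-135376 - 243615) = 903205*(-378991) = -342306566155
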